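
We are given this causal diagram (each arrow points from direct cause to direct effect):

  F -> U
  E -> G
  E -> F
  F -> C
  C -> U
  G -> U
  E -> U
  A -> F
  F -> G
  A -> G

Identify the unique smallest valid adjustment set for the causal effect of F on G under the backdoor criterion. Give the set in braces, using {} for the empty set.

{A, E}

Variables eligible for adjustment (non-descendants of F, excluding F and G): {A, E}.
Backdoor paths from F to G:
  P1: F <- E -> G
  P2: F <- E -> U <- G
  P3: F <- A -> G
The empty set is not sufficient: P1 (F <- E -> G) has no collider blocking it and no conditioned non-collider, so it is open.
Try {A, E}:
  P1: blocked at fork node E ∈ conditioning set.
  P2: blocked at fork node E ∈ conditioning set.
  P3: blocked at fork node A ∈ conditioning set.
{A, E} contains no descendant of F and blocks every backdoor path.
Every element of {A, E} is needed (dropping A leaves P3 open; dropping E leaves P1 open), so no proper subset is valid.
Among all size-2 subsets of the eligible variables, only {A, E} blocks every backdoor path, so it is the unique smallest valid adjustment set.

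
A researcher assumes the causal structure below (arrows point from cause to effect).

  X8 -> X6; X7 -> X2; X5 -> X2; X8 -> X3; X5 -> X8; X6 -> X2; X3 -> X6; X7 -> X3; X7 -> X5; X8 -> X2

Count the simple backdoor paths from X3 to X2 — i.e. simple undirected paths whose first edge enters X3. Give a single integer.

A backdoor path from X3 to X2 is any simple undirected path whose first edge points into X3 (i.e. leaves X3 via a parent).
Parents of X3: {X7, X8}.
Enumerating:
  P1: X3 <- X7 -> X5 -> X8 -> X6 -> X2
  P2: X3 <- X7 -> X5 -> X8 -> X2
  P3: X3 <- X7 -> X5 -> X2
  P4: X3 <- X7 -> X2
  P5: X3 <- X8 <- X5 <- X7 -> X2
  P6: X3 <- X8 <- X5 -> X2
  P7: X3 <- X8 -> X6 -> X2
  P8: X3 <- X8 -> X2
That exhausts the simple backdoor paths. Count: 8.

8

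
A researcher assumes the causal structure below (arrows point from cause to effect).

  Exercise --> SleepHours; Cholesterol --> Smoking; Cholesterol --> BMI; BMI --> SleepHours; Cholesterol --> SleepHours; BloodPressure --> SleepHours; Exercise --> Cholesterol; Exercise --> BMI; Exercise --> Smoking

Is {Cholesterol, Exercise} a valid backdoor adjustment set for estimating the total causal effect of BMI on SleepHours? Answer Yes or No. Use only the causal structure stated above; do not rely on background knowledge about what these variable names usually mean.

Backdoor paths from BMI to SleepHours (paths whose first edge points into BMI):
  P1: BMI <- Exercise -> Cholesterol -> SleepHours
  P2: BMI <- Exercise -> Smoking <- Cholesterol -> SleepHours
  P3: BMI <- Exercise -> SleepHours
  P4: BMI <- Cholesterol <- Exercise -> SleepHours
  P5: BMI <- Cholesterol -> Smoking <- Exercise -> SleepHours
  P6: BMI <- Cholesterol -> SleepHours
Condition 1 (no descendant of BMI in the set): holds — descendants of BMI are {SleepHours}; none are in {Cholesterol, Exercise}.
Condition 2 (every backdoor path blocked by {Cholesterol, Exercise}):
  P1: blocked at fork node Exercise ∈ conditioning set.
  P2: blocked at fork node Exercise ∈ conditioning set.
  P3: blocked at fork node Exercise ∈ conditioning set.
  P4: blocked at chain node Cholesterol ∈ conditioning set.
  P5: blocked at fork node Cholesterol ∈ conditioning set.
  P6: blocked at fork node Cholesterol ∈ conditioning set.
{Cholesterol, Exercise} satisfies the backdoor criterion.

Yes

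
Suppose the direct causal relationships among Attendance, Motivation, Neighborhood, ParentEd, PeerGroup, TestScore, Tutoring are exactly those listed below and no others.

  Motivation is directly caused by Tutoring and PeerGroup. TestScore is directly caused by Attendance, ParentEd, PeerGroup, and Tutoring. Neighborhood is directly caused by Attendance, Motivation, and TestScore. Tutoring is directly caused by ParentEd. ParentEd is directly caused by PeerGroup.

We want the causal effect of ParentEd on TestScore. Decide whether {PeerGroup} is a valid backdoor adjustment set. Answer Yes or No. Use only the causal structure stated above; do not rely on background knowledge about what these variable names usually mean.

Yes

Backdoor paths from ParentEd to TestScore (paths whose first edge points into ParentEd):
  P1: ParentEd <- PeerGroup -> Motivation <- Tutoring -> TestScore
  P2: ParentEd <- PeerGroup -> Motivation -> Neighborhood <- Attendance -> TestScore
  P3: ParentEd <- PeerGroup -> Motivation -> Neighborhood <- TestScore
  P4: ParentEd <- PeerGroup -> TestScore
Condition 1 (no descendant of ParentEd in the set): holds — descendants of ParentEd are {Motivation, Neighborhood, TestScore, Tutoring}; none are in {PeerGroup}.
Condition 2 (every backdoor path blocked by {PeerGroup}):
  P1: blocked at fork node PeerGroup ∈ conditioning set.
  P2: blocked at fork node PeerGroup ∈ conditioning set.
  P3: blocked at fork node PeerGroup ∈ conditioning set.
  P4: blocked at fork node PeerGroup ∈ conditioning set.
{PeerGroup} satisfies the backdoor criterion.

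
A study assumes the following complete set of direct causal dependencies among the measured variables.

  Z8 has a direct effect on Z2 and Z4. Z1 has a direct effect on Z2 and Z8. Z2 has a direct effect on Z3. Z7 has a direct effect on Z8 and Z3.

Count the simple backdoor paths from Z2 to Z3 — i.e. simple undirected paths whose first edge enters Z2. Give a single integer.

A backdoor path from Z2 to Z3 is any simple undirected path whose first edge points into Z2 (i.e. leaves Z2 via a parent).
Parents of Z2: {Z1, Z8}.
Enumerating:
  P1: Z2 <- Z1 -> Z8 <- Z7 -> Z3
  P2: Z2 <- Z8 <- Z7 -> Z3
That exhausts the simple backdoor paths. Count: 2.

2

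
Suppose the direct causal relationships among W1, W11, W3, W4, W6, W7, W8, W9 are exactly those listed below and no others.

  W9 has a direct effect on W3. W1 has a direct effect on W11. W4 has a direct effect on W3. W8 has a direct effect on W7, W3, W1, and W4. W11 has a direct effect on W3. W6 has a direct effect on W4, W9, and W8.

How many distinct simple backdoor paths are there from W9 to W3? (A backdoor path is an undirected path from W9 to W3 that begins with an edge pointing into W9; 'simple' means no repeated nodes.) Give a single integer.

6

A backdoor path from W9 to W3 is any simple undirected path whose first edge points into W9 (i.e. leaves W9 via a parent).
Parents of W9: {W6}.
Enumerating:
  P1: W9 <- W6 -> W8 -> W1 -> W11 -> W3
  P2: W9 <- W6 -> W8 -> W4 -> W3
  P3: W9 <- W6 -> W8 -> W3
  P4: W9 <- W6 -> W4 <- W8 -> W1 -> W11 -> W3
  P5: W9 <- W6 -> W4 <- W8 -> W3
  P6: W9 <- W6 -> W4 -> W3
That exhausts the simple backdoor paths. Count: 6.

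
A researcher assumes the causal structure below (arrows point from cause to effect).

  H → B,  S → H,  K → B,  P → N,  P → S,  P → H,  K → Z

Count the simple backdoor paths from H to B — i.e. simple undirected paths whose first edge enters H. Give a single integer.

0

A backdoor path from H to B is any simple undirected path whose first edge points into H (i.e. leaves H via a parent).
Parents of H: {P, S}.
No simple path from any parent of H reaches B without revisiting H, so there are no backdoor paths.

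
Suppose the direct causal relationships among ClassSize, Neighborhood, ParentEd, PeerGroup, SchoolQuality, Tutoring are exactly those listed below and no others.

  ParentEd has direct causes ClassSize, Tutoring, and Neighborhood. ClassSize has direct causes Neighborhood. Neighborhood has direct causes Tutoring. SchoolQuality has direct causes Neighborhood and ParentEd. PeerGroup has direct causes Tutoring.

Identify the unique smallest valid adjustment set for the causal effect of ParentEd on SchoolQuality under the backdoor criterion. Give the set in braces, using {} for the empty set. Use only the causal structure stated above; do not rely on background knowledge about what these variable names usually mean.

{Neighborhood}

Variables eligible for adjustment (non-descendants of ParentEd, excluding ParentEd and SchoolQuality): {ClassSize, Neighborhood, PeerGroup, Tutoring}.
Backdoor paths from ParentEd to SchoolQuality:
  P1: ParentEd <- Tutoring -> Neighborhood -> SchoolQuality
  P2: ParentEd <- Neighborhood -> SchoolQuality
  P3: ParentEd <- ClassSize <- Neighborhood -> SchoolQuality
The empty set is not sufficient: P1 (ParentEd <- Tutoring -> Neighborhood -> SchoolQuality) has no collider blocking it and no conditioned non-collider, so it is open.
Try {Neighborhood}:
  P1: blocked at chain node Neighborhood ∈ conditioning set.
  P2: blocked at fork node Neighborhood ∈ conditioning set.
  P3: blocked at fork node Neighborhood ∈ conditioning set.
{Neighborhood} contains no descendant of ParentEd and blocks every backdoor path.
No other singleton works — e.g. {Tutoring} leaves P2 open — so {Neighborhood} is the unique smallest valid adjustment set.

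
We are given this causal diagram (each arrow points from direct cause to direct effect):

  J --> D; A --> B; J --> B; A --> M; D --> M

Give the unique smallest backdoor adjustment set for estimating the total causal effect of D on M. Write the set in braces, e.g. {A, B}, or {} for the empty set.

Variables eligible for adjustment (non-descendants of D, excluding D and M): {A, B, J}.
Backdoor paths from D to M:
  P1: D <- J -> B <- A -> M
Each backdoor path contains an unconditioned collider, so every path is already blocked with the empty conditioning set:
  P1: blocked at collider B (neither it nor any descendant is in the conditioning set).
The empty set is therefore the unique smallest valid set.

{}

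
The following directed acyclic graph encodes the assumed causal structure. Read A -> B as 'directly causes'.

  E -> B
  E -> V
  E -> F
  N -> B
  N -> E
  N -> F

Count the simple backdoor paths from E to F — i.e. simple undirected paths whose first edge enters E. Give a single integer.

A backdoor path from E to F is any simple undirected path whose first edge points into E (i.e. leaves E via a parent).
Parents of E: {N}.
Enumerating:
  P1: E <- N -> F
That exhausts the simple backdoor paths. Count: 1.

1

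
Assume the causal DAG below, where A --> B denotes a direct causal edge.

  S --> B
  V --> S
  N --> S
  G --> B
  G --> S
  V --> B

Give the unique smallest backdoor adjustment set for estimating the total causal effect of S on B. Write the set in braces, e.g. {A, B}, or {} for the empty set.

{G, V}

Variables eligible for adjustment (non-descendants of S, excluding S and B): {G, N, V}.
Backdoor paths from S to B:
  P1: S <- G -> B
  P2: S <- V -> B
The empty set is not sufficient: P1 (S <- G -> B) has no collider blocking it and no conditioned non-collider, so it is open.
Try {G, V}:
  P1: blocked at fork node G ∈ conditioning set.
  P2: blocked at fork node V ∈ conditioning set.
{G, V} contains no descendant of S and blocks every backdoor path.
Every element of {G, V} is needed (dropping G leaves P1 open; dropping V leaves P2 open), so no proper subset is valid.
Among all size-2 subsets of the eligible variables, only {G, V} blocks every backdoor path, so it is the unique smallest valid adjustment set.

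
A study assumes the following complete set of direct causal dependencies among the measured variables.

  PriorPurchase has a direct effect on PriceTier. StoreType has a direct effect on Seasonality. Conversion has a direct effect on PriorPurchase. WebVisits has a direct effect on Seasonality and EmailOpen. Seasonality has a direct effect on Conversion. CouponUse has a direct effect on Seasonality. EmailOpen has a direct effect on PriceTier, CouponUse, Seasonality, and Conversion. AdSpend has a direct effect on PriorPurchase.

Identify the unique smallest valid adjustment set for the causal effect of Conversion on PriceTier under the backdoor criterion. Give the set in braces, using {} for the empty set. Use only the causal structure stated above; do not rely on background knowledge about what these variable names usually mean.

{EmailOpen}

Variables eligible for adjustment (non-descendants of Conversion, excluding Conversion and PriceTier): {AdSpend, CouponUse, EmailOpen, Seasonality, StoreType, WebVisits}.
Backdoor paths from Conversion to PriceTier:
  P1: Conversion <- EmailOpen -> PriceTier
  P2: Conversion <- Seasonality <- WebVisits -> EmailOpen -> PriceTier
  P3: Conversion <- Seasonality <- EmailOpen -> PriceTier
  P4: Conversion <- Seasonality <- CouponUse <- EmailOpen -> PriceTier
The empty set is not sufficient: P1 (Conversion <- EmailOpen -> PriceTier) has no collider blocking it and no conditioned non-collider, so it is open.
Try {EmailOpen}:
  P1: blocked at fork node EmailOpen ∈ conditioning set.
  P2: blocked at chain node EmailOpen ∈ conditioning set.
  P3: blocked at fork node EmailOpen ∈ conditioning set.
  P4: blocked at fork node EmailOpen ∈ conditioning set.
{EmailOpen} contains no descendant of Conversion and blocks every backdoor path.
No other singleton works — e.g. {WebVisits} leaves P1 open — so {EmailOpen} is the unique smallest valid adjustment set.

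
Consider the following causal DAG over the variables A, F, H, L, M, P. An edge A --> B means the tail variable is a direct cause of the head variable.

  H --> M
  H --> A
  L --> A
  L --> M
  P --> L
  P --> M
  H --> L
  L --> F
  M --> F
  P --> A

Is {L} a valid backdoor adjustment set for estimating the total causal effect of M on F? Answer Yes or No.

Backdoor paths from M to F (paths whose first edge points into M):
  P1: M <- P -> L -> F
  P2: M <- P -> A <- H -> L -> F
  P3: M <- P -> A <- L -> F
  P4: M <- H -> L -> F
  P5: M <- H -> A <- P -> L -> F
  P6: M <- H -> A <- L -> F
  P7: M <- L -> F
Condition 1 (no descendant of M in the set): holds — descendants of M are {F}; none are in {L}.
Condition 2 (every backdoor path blocked by {L}):
  P1: blocked at chain node L ∈ conditioning set.
  P2: blocked at collider A (neither it nor any descendant is in the conditioning set).
  P3: blocked at collider A (neither it nor any descendant is in the conditioning set).
  P4: blocked at chain node L ∈ conditioning set.
  P5: blocked at collider A (neither it nor any descendant is in the conditioning set).
  P6: blocked at collider A (neither it nor any descendant is in the conditioning set).
  P7: blocked at fork node L ∈ conditioning set.
{L} satisfies the backdoor criterion.

Yes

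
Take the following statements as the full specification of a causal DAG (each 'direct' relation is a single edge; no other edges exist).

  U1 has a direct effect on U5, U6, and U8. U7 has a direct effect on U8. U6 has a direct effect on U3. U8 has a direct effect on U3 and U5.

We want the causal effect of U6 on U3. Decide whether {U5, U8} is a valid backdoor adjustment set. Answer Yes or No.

Backdoor paths from U6 to U3 (paths whose first edge points into U6):
  P1: U6 <- U1 -> U8 -> U3
  P2: U6 <- U1 -> U5 <- U8 -> U3
Condition 1 (no descendant of U6 in the set): holds — descendants of U6 are {U3}; none are in {U5, U8}.
Condition 2 (every backdoor path blocked by {U5, U8}):
  P1: blocked at chain node U8 ∈ conditioning set.
  P2: blocked at fork node U8 ∈ conditioning set.
{U5, U8} satisfies the backdoor criterion.

Yes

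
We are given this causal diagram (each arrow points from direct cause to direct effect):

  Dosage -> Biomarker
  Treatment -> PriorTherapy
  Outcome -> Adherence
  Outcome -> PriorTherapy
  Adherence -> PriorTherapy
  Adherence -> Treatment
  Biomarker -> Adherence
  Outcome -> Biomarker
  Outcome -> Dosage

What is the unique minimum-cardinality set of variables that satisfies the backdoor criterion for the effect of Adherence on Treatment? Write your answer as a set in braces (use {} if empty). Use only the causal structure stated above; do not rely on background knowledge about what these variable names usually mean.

Variables eligible for adjustment (non-descendants of Adherence, excluding Adherence and Treatment): {Biomarker, Dosage, Outcome}.
Backdoor paths from Adherence to Treatment:
  P1: Adherence <- Outcome -> PriorTherapy <- Treatment
  P2: Adherence <- Biomarker <- Outcome -> PriorTherapy <- Treatment
  P3: Adherence <- Biomarker <- Dosage <- Outcome -> PriorTherapy <- Treatment
Each backdoor path contains an unconditioned collider, so every path is already blocked with the empty conditioning set:
  P1: blocked at collider PriorTherapy (neither it nor any descendant is in the conditioning set).
  P2: blocked at collider PriorTherapy (neither it nor any descendant is in the conditioning set).
  P3: blocked at collider PriorTherapy (neither it nor any descendant is in the conditioning set).
The empty set is therefore the unique smallest valid set.

{}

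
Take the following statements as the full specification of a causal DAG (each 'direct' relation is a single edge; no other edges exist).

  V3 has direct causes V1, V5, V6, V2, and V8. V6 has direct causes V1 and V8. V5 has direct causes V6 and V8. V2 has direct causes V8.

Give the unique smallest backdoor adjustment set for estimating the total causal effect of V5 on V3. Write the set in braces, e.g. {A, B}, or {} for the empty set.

{V6, V8}

Variables eligible for adjustment (non-descendants of V5, excluding V5 and V3): {V1, V2, V6, V8}.
Backdoor paths from V5 to V3:
  P1: V5 <- V8 -> V6 <- V1 -> V3
  P2: V5 <- V8 -> V6 -> V3
  P3: V5 <- V8 -> V2 -> V3
  P4: V5 <- V8 -> V3
  P5: V5 <- V6 <- V1 -> V3
  P6: V5 <- V6 <- V8 -> V2 -> V3
  P7: V5 <- V6 <- V8 -> V3
  P8: V5 <- V6 -> V3
The empty set is not sufficient: P2 (V5 <- V8 -> V6 -> V3) has no collider blocking it and no conditioned non-collider, so it is open.
Try {V6, V8}:
  P1: blocked at fork node V8 ∈ conditioning set.
  P2: blocked at fork node V8 ∈ conditioning set.
  P3: blocked at fork node V8 ∈ conditioning set.
  P4: blocked at fork node V8 ∈ conditioning set.
  P5: blocked at chain node V6 ∈ conditioning set.
  P6: blocked at chain node V6 ∈ conditioning set.
  P7: blocked at chain node V6 ∈ conditioning set.
  P8: blocked at fork node V6 ∈ conditioning set.
{V6, V8} contains no descendant of V5 and blocks every backdoor path.
Every element of {V6, V8} is needed (dropping V6 leaves P5 open; dropping V8 leaves P1 open), so no proper subset is valid.
Among all size-2 subsets of the eligible variables, only {V6, V8} blocks every backdoor path, so it is the unique smallest valid adjustment set.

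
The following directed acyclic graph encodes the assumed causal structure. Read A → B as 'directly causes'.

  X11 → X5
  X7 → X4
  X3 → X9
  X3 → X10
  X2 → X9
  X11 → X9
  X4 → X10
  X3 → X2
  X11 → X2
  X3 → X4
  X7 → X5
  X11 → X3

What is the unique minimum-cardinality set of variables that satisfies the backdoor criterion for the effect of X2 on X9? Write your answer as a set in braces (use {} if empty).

{X11, X3}

Variables eligible for adjustment (non-descendants of X2, excluding X2 and X9): {X10, X11, X3, X4, X5, X7}.
Backdoor paths from X2 to X9:
  P1: X2 <- X11 -> X3 -> X9
  P2: X2 <- X11 -> X5 <- X7 -> X4 <- X3 -> X9
  P3: X2 <- X11 -> X5 <- X7 -> X4 -> X10 <- X3 -> X9
  P4: X2 <- X11 -> X9
  P5: X2 <- X3 <- X11 -> X9
  P6: X2 <- X3 -> X4 <- X7 -> X5 <- X11 -> X9
  P7: X2 <- X3 -> X9
  P8: X2 <- X3 -> X10 <- X4 <- X7 -> X5 <- X11 -> X9
The empty set is not sufficient: P1 (X2 <- X11 -> X3 -> X9) has no collider blocking it and no conditioned non-collider, so it is open.
Try {X11, X3}:
  P1: blocked at fork node X11 ∈ conditioning set.
  P2: blocked at fork node X11 ∈ conditioning set.
  P3: blocked at fork node X11 ∈ conditioning set.
  P4: blocked at fork node X11 ∈ conditioning set.
  P5: blocked at chain node X3 ∈ conditioning set.
  P6: blocked at fork node X3 ∈ conditioning set.
  P7: blocked at fork node X3 ∈ conditioning set.
  P8: blocked at fork node X3 ∈ conditioning set.
{X11, X3} contains no descendant of X2 and blocks every backdoor path.
Every element of {X11, X3} is needed (dropping X11 leaves P4 open; dropping X3 leaves P7 open), so no proper subset is valid.
Among all size-2 subsets of the eligible variables, only {X11, X3} blocks every backdoor path, so it is the unique smallest valid adjustment set.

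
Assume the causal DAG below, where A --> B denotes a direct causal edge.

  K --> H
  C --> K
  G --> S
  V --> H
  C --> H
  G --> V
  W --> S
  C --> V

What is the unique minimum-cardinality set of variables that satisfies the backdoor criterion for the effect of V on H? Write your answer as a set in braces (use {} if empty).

Variables eligible for adjustment (non-descendants of V, excluding V and H): {C, G, K, S, W}.
Backdoor paths from V to H:
  P1: V <- C -> K -> H
  P2: V <- C -> H
The empty set is not sufficient: P1 (V <- C -> K -> H) has no collider blocking it and no conditioned non-collider, so it is open.
Try {C}:
  P1: blocked at fork node C ∈ conditioning set.
  P2: blocked at fork node C ∈ conditioning set.
{C} contains no descendant of V and blocks every backdoor path.
No other singleton works — e.g. {G} leaves P1 open — so {C} is the unique smallest valid adjustment set.

{C}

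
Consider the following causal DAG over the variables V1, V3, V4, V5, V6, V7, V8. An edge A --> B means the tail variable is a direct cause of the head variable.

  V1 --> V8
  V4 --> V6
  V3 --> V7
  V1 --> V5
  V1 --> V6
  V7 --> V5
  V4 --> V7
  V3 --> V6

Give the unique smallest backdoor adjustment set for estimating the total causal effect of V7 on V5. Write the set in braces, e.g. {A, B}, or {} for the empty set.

Variables eligible for adjustment (non-descendants of V7, excluding V7 and V5): {V1, V3, V4, V6, V8}.
Backdoor paths from V7 to V5:
  P1: V7 <- V4 -> V6 <- V1 -> V5
  P2: V7 <- V3 -> V6 <- V1 -> V5
Each backdoor path contains an unconditioned collider, so every path is already blocked with the empty conditioning set:
  P1: blocked at collider V6 (neither it nor any descendant is in the conditioning set).
  P2: blocked at collider V6 (neither it nor any descendant is in the conditioning set).
The empty set is therefore the unique smallest valid set.

{}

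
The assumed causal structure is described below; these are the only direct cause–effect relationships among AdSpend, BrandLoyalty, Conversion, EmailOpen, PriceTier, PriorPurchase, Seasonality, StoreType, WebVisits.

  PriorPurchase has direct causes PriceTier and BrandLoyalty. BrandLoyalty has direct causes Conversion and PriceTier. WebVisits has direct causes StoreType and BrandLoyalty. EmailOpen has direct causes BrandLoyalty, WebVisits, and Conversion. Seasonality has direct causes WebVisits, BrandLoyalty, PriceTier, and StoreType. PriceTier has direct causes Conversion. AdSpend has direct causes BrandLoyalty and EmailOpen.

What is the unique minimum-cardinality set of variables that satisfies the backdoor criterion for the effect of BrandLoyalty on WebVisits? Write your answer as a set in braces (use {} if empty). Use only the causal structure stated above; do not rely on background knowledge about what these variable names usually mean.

{}

Variables eligible for adjustment (non-descendants of BrandLoyalty, excluding BrandLoyalty and WebVisits): {Conversion, PriceTier, StoreType}.
Backdoor paths from BrandLoyalty to WebVisits:
  P1: BrandLoyalty <- Conversion -> PriceTier -> Seasonality <- StoreType -> WebVisits
  P2: BrandLoyalty <- Conversion -> PriceTier -> Seasonality <- WebVisits
  P3: BrandLoyalty <- Conversion -> EmailOpen <- WebVisits
  P4: BrandLoyalty <- PriceTier <- Conversion -> EmailOpen <- WebVisits
  P5: BrandLoyalty <- PriceTier -> Seasonality <- StoreType -> WebVisits
  P6: BrandLoyalty <- PriceTier -> Seasonality <- WebVisits
Each backdoor path contains an unconditioned collider, so every path is already blocked with the empty conditioning set:
  P1: blocked at collider Seasonality (neither it nor any descendant is in the conditioning set).
  P2: blocked at collider Seasonality (neither it nor any descendant is in the conditioning set).
  P3: blocked at collider EmailOpen (neither it nor any descendant is in the conditioning set).
  P4: blocked at collider EmailOpen (neither it nor any descendant is in the conditioning set).
  P5: blocked at collider Seasonality (neither it nor any descendant is in the conditioning set).
  P6: blocked at collider Seasonality (neither it nor any descendant is in the conditioning set).
The empty set is therefore the unique smallest valid set.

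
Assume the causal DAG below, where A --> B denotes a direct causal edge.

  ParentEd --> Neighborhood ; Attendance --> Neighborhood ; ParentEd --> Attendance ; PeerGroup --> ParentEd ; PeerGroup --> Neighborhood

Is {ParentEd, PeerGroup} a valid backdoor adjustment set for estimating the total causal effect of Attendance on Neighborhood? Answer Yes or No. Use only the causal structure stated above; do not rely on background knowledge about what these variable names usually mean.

Backdoor paths from Attendance to Neighborhood (paths whose first edge points into Attendance):
  P1: Attendance <- ParentEd <- PeerGroup -> Neighborhood
  P2: Attendance <- ParentEd -> Neighborhood
Condition 1 (no descendant of Attendance in the set): holds — descendants of Attendance are {Neighborhood}; none are in {ParentEd, PeerGroup}.
Condition 2 (every backdoor path blocked by {ParentEd, PeerGroup}):
  P1: blocked at chain node ParentEd ∈ conditioning set.
  P2: blocked at fork node ParentEd ∈ conditioning set.
{ParentEd, PeerGroup} satisfies the backdoor criterion.

Yes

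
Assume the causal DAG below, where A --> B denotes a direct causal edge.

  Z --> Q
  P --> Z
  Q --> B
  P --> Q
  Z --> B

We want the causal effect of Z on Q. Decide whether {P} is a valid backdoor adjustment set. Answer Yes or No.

Yes

Backdoor paths from Z to Q (paths whose first edge points into Z):
  P1: Z <- P -> Q
Condition 1 (no descendant of Z in the set): holds — descendants of Z are {B, Q}; none are in {P}.
Condition 2 (every backdoor path blocked by {P}):
  P1: blocked at fork node P ∈ conditioning set.
{P} satisfies the backdoor criterion.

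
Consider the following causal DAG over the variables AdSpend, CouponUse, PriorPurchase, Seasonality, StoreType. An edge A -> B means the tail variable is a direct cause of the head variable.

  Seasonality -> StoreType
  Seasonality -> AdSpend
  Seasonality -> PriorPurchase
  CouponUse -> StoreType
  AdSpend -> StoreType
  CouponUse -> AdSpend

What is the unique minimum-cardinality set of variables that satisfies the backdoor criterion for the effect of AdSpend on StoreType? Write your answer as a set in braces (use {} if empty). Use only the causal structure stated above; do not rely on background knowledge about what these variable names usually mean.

{CouponUse, Seasonality}

Variables eligible for adjustment (non-descendants of AdSpend, excluding AdSpend and StoreType): {CouponUse, PriorPurchase, Seasonality}.
Backdoor paths from AdSpend to StoreType:
  P1: AdSpend <- Seasonality -> StoreType
  P2: AdSpend <- CouponUse -> StoreType
The empty set is not sufficient: P1 (AdSpend <- Seasonality -> StoreType) has no collider blocking it and no conditioned non-collider, so it is open.
Try {CouponUse, Seasonality}:
  P1: blocked at fork node Seasonality ∈ conditioning set.
  P2: blocked at fork node CouponUse ∈ conditioning set.
{CouponUse, Seasonality} contains no descendant of AdSpend and blocks every backdoor path.
Every element of {CouponUse, Seasonality} is needed (dropping CouponUse leaves P2 open; dropping Seasonality leaves P1 open), so no proper subset is valid.
Among all size-2 subsets of the eligible variables, only {CouponUse, Seasonality} blocks every backdoor path, so it is the unique smallest valid adjustment set.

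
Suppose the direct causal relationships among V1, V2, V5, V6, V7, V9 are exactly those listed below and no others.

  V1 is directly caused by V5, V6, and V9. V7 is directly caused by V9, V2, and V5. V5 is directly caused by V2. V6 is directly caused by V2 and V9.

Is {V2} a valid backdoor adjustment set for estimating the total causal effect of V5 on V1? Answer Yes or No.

Yes

Backdoor paths from V5 to V1 (paths whose first edge points into V5):
  P1: V5 <- V2 -> V6 <- V9 -> V1
  P2: V5 <- V2 -> V6 -> V1
  P3: V5 <- V2 -> V7 <- V9 -> V6 -> V1
  P4: V5 <- V2 -> V7 <- V9 -> V1
Condition 1 (no descendant of V5 in the set): holds — descendants of V5 are {V1, V7}; none are in {V2}.
Condition 2 (every backdoor path blocked by {V2}):
  P1: blocked at fork node V2 ∈ conditioning set.
  P2: blocked at fork node V2 ∈ conditioning set.
  P3: blocked at fork node V2 ∈ conditioning set.
  P4: blocked at fork node V2 ∈ conditioning set.
{V2} satisfies the backdoor criterion.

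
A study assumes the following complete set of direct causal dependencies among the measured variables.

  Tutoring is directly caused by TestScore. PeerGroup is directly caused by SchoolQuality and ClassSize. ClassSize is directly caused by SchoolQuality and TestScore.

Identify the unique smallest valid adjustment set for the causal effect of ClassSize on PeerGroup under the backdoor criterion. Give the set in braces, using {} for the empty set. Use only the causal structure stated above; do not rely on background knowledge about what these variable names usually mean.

{SchoolQuality}

Variables eligible for adjustment (non-descendants of ClassSize, excluding ClassSize and PeerGroup): {SchoolQuality, TestScore, Tutoring}.
Backdoor paths from ClassSize to PeerGroup:
  P1: ClassSize <- SchoolQuality -> PeerGroup
The empty set is not sufficient: P1 (ClassSize <- SchoolQuality -> PeerGroup) has no collider blocking it and no conditioned non-collider, so it is open.
Try {SchoolQuality}:
  P1: blocked at fork node SchoolQuality ∈ conditioning set.
{SchoolQuality} contains no descendant of ClassSize and blocks every backdoor path.
No other singleton works — e.g. {TestScore} leaves P1 open — so {SchoolQuality} is the unique smallest valid adjustment set.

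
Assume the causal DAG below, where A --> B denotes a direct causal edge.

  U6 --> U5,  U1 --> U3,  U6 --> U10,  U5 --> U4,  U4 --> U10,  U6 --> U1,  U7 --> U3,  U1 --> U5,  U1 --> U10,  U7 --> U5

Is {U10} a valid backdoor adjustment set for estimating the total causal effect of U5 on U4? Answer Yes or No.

Backdoor paths from U5 to U4 (paths whose first edge points into U5):
  P1: U5 <- U6 -> U1 -> U10 <- U4
  P2: U5 <- U6 -> U10 <- U4
  P3: U5 <- U1 <- U6 -> U10 <- U4
  P4: U5 <- U1 -> U10 <- U4
  P5: U5 <- U7 -> U3 <- U1 <- U6 -> U10 <- U4
  P6: U5 <- U7 -> U3 <- U1 -> U10 <- U4
Condition 1 (no descendant of U5 in the set): FAILS — U10 is a descendant of U5.
Condition 2 (every backdoor path blocked by {U10}):
  P1: open — collider(s) U10 are conditioned on (or have a conditioned descendant) and no non-collider on the path is in the set.
  P2: open — collider(s) U10 are conditioned on (or have a conditioned descendant) and no non-collider on the path is in the set.
  P3: open — collider(s) U10 are conditioned on (or have a conditioned descendant) and no non-collider on the path is in the set.
  P4: open — collider(s) U10 are conditioned on (or have a conditioned descendant) and no non-collider on the path is in the set.
  P5: blocked at collider U3 (neither it nor any descendant is in the conditioning set).
  P6: blocked at collider U3 (neither it nor any descendant is in the conditioning set).
{U10} does not satisfy the backdoor criterion.

No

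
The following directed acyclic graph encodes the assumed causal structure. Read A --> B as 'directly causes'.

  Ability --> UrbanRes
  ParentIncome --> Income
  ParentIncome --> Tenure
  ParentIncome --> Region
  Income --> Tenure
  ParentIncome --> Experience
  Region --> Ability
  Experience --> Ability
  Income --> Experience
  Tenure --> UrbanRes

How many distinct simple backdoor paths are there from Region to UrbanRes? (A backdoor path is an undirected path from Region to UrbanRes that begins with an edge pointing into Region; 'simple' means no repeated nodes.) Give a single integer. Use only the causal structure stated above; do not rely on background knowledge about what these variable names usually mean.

A backdoor path from Region to UrbanRes is any simple undirected path whose first edge points into Region (i.e. leaves Region via a parent).
Parents of Region: {ParentIncome}.
Enumerating:
  P1: Region <- ParentIncome -> Income -> Experience -> Ability -> UrbanRes
  P2: Region <- ParentIncome -> Income -> Tenure -> UrbanRes
  P3: Region <- ParentIncome -> Experience <- Income -> Tenure -> UrbanRes
  P4: Region <- ParentIncome -> Experience -> Ability -> UrbanRes
  P5: Region <- ParentIncome -> Tenure <- Income -> Experience -> Ability -> UrbanRes
  P6: Region <- ParentIncome -> Tenure -> UrbanRes
That exhausts the simple backdoor paths. Count: 6.

6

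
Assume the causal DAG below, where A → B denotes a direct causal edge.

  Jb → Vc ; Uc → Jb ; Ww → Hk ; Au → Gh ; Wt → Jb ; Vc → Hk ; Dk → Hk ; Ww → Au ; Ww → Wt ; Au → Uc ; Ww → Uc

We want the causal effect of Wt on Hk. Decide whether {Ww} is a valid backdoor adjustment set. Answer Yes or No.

Backdoor paths from Wt to Hk (paths whose first edge points into Wt):
  P1: Wt <- Ww -> Au -> Uc -> Jb -> Vc -> Hk
  P2: Wt <- Ww -> Uc -> Jb -> Vc -> Hk
  P3: Wt <- Ww -> Hk
Condition 1 (no descendant of Wt in the set): holds — descendants of Wt are {Hk, Jb, Vc}; none are in {Ww}.
Condition 2 (every backdoor path blocked by {Ww}):
  P1: blocked at fork node Ww ∈ conditioning set.
  P2: blocked at fork node Ww ∈ conditioning set.
  P3: blocked at fork node Ww ∈ conditioning set.
{Ww} satisfies the backdoor criterion.

Yes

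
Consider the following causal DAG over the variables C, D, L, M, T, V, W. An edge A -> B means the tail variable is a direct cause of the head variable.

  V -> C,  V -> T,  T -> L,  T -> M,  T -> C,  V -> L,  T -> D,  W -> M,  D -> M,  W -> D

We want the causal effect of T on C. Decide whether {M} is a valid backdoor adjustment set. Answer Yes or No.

Backdoor paths from T to C (paths whose first edge points into T):
  P1: T <- V -> C
Condition 1 (no descendant of T in the set): FAILS — M is a descendant of T.
Condition 2 (every backdoor path blocked by {M}):
  P1: open — no interior node is in the conditioning set.
{M} does not satisfy the backdoor criterion.

No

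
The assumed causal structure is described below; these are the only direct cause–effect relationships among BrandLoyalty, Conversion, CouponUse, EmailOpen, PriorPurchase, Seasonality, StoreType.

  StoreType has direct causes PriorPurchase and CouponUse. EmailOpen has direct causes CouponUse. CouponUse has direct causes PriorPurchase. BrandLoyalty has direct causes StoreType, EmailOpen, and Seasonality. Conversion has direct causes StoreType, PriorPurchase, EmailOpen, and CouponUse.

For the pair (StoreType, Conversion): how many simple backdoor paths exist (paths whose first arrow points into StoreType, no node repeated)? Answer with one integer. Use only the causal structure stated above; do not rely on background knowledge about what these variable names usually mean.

A backdoor path from StoreType to Conversion is any simple undirected path whose first edge points into StoreType (i.e. leaves StoreType via a parent).
Parents of StoreType: {CouponUse, PriorPurchase}.
Enumerating:
  P1: StoreType <- PriorPurchase -> CouponUse -> EmailOpen -> Conversion
  P2: StoreType <- PriorPurchase -> CouponUse -> Conversion
  P3: StoreType <- PriorPurchase -> Conversion
  P4: StoreType <- CouponUse <- PriorPurchase -> Conversion
  P5: StoreType <- CouponUse -> EmailOpen -> Conversion
  P6: StoreType <- CouponUse -> Conversion
That exhausts the simple backdoor paths. Count: 6.

6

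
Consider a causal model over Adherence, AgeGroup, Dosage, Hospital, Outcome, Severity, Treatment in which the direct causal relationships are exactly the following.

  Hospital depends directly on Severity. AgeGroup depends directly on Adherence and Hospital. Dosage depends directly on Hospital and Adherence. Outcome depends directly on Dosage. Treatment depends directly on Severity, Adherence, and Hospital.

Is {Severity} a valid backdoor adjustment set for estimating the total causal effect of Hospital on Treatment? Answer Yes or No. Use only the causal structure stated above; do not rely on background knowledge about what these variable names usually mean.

Yes

Backdoor paths from Hospital to Treatment (paths whose first edge points into Hospital):
  P1: Hospital <- Severity -> Treatment
Condition 1 (no descendant of Hospital in the set): holds — descendants of Hospital are {AgeGroup, Dosage, Outcome, Treatment}; none are in {Severity}.
Condition 2 (every backdoor path blocked by {Severity}):
  P1: blocked at fork node Severity ∈ conditioning set.
{Severity} satisfies the backdoor criterion.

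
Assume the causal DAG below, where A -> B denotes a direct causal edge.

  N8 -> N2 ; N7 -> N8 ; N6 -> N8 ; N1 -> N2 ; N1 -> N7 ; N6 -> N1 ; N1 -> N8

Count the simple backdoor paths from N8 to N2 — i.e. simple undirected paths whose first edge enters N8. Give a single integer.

A backdoor path from N8 to N2 is any simple undirected path whose first edge points into N8 (i.e. leaves N8 via a parent).
Parents of N8: {N1, N6, N7}.
Enumerating:
  P1: N8 <- N6 -> N1 -> N2
  P2: N8 <- N1 -> N2
  P3: N8 <- N7 <- N1 -> N2
That exhausts the simple backdoor paths. Count: 3.

3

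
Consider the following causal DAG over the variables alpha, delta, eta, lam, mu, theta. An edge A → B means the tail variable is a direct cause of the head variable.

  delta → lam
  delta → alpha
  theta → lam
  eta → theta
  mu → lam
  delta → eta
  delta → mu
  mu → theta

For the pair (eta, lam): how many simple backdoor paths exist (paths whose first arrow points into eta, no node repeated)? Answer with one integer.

A backdoor path from eta to lam is any simple undirected path whose first edge points into eta (i.e. leaves eta via a parent).
Parents of eta: {delta}.
Enumerating:
  P1: eta <- delta -> mu -> theta -> lam
  P2: eta <- delta -> mu -> lam
  P3: eta <- delta -> lam
That exhausts the simple backdoor paths. Count: 3.

3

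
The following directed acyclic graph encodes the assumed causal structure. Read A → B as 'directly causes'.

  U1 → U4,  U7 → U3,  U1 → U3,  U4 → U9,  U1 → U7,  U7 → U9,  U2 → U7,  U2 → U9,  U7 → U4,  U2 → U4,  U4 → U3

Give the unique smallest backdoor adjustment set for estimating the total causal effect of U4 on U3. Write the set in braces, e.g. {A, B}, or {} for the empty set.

{U1, U7}

Variables eligible for adjustment (non-descendants of U4, excluding U4 and U3): {U1, U2, U7}.
Backdoor paths from U4 to U3:
  P1: U4 <- U2 -> U7 <- U1 -> U3
  P2: U4 <- U2 -> U7 -> U3
  P3: U4 <- U2 -> U9 <- U7 <- U1 -> U3
  P4: U4 <- U2 -> U9 <- U7 -> U3
  P5: U4 <- U1 -> U7 -> U3
  P6: U4 <- U1 -> U3
  P7: U4 <- U7 <- U1 -> U3
  P8: U4 <- U7 -> U3
The empty set is not sufficient: P2 (U4 <- U2 -> U7 -> U3) has no collider blocking it and no conditioned non-collider, so it is open.
Try {U1, U7}:
  P1: blocked at fork node U1 ∈ conditioning set.
  P2: blocked at chain node U7 ∈ conditioning set.
  P3: blocked at collider U9 (neither it nor any descendant is in the conditioning set).
  P4: blocked at collider U9 (neither it nor any descendant is in the conditioning set).
  P5: blocked at fork node U1 ∈ conditioning set.
  P6: blocked at fork node U1 ∈ conditioning set.
  P7: blocked at chain node U7 ∈ conditioning set.
  P8: blocked at fork node U7 ∈ conditioning set.
{U1, U7} contains no descendant of U4 and blocks every backdoor path.
Every element of {U1, U7} is needed (dropping U1 leaves P1 open; dropping U7 leaves P2 open), so no proper subset is valid.
Among all size-2 subsets of the eligible variables, only {U1, U7} blocks every backdoor path, so it is the unique smallest valid adjustment set.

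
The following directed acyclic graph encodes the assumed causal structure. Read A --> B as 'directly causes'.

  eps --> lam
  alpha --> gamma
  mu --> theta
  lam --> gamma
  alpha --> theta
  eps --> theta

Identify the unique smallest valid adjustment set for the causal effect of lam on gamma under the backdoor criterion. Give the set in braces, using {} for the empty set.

{}

Variables eligible for adjustment (non-descendants of lam, excluding lam and gamma): {alpha, eps, mu, theta}.
Backdoor paths from lam to gamma:
  P1: lam <- eps -> theta <- alpha -> gamma
Each backdoor path contains an unconditioned collider, so every path is already blocked with the empty conditioning set:
  P1: blocked at collider theta (neither it nor any descendant is in the conditioning set).
The empty set is therefore the unique smallest valid set.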